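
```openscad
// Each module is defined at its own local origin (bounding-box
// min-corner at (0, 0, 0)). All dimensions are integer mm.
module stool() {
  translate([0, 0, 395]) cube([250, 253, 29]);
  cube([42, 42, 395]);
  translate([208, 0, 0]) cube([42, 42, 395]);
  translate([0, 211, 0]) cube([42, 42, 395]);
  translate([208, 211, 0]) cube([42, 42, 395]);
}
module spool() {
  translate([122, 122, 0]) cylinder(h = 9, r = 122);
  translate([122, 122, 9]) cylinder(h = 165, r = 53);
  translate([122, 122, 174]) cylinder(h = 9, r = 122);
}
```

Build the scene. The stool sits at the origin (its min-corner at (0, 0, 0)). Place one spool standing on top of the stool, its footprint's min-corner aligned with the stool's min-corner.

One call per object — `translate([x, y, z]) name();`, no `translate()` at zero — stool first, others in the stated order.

stool();
translate([0, 0, 424]) spool();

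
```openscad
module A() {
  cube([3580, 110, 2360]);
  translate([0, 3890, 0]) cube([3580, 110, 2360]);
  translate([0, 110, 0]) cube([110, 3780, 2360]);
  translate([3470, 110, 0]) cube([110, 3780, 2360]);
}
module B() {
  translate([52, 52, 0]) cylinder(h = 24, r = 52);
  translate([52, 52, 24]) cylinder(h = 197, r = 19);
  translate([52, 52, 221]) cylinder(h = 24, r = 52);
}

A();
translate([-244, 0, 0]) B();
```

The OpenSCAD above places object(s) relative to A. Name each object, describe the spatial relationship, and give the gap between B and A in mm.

The spool's nearest face is 140 mm from the house frame's −x face.

A is a house frame. B is a spool. The spool is on the floor beside the house frame on its −x side. The gap between the spool and the house frame is 140 mm.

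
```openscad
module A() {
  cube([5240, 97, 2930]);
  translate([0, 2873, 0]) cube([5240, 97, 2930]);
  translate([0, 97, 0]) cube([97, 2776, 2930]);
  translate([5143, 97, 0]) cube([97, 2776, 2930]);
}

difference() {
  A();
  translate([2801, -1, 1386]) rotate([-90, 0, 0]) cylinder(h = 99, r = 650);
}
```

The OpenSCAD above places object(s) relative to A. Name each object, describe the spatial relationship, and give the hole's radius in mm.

A is a house frame. The house frame has a circular hole through its front wall. The hole's radius is 650 mm.

The subtracted cylinder has r = 650 mm.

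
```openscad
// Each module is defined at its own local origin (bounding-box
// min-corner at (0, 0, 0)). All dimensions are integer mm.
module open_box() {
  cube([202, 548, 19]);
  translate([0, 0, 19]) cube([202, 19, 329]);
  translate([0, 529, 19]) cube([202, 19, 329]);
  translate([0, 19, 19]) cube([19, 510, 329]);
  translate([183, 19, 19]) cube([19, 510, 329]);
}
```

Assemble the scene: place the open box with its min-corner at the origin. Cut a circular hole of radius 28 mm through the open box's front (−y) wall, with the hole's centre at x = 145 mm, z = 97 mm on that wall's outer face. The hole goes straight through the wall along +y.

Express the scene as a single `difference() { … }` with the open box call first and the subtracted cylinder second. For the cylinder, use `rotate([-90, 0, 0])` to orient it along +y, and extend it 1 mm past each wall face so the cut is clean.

difference() {
  open_box();
  translate([145, -1, 97]) rotate([-90, 0, 0]) cylinder(h = 21, r = 28);
}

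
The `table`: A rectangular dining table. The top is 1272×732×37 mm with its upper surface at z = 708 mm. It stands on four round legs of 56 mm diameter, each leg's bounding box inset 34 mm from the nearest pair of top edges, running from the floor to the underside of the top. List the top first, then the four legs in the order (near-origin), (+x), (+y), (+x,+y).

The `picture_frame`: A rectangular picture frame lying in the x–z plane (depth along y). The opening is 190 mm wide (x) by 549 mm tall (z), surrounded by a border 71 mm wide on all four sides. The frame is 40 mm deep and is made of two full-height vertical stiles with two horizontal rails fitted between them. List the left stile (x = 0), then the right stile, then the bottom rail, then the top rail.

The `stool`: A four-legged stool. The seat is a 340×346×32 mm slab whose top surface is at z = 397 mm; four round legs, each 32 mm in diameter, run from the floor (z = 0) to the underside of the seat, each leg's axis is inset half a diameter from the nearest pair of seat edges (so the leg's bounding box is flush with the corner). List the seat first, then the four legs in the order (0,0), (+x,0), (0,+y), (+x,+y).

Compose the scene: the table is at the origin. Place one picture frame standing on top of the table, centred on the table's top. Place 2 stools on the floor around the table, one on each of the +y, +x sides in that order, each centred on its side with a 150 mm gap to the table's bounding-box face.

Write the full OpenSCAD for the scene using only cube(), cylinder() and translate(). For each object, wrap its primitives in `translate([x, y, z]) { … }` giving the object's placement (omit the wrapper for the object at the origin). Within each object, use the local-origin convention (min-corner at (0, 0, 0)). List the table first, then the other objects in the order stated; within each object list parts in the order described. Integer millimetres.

translate([0, 0, 671]) cube([1272, 732, 37]);
translate([62, 62, 0]) cylinder(h = 671, r = 28);
translate([1210, 62, 0]) cylinder(h = 671, r = 28);
translate([62, 670, 0]) cylinder(h = 671, r = 28);
translate([1210, 670, 0]) cylinder(h = 671, r = 28);
translate([470, 346, 708]) {
  cube([71, 40, 691]);
  translate([261, 0, 0]) cube([71, 40, 691]);
  translate([71, 0, 0]) cube([190, 40, 71]);
  translate([71, 0, 620]) cube([190, 40, 71]);
}
translate([466, 882, 0]) {
  translate([0, 0, 365]) cube([340, 346, 32]);
  translate([16, 16, 0]) cylinder(h = 365, r = 16);
  translate([324, 16, 0]) cylinder(h = 365, r = 16);
  translate([16, 330, 0]) cylinder(h = 365, r = 16);
  translate([324, 330, 0]) cylinder(h = 365, r = 16);
}
translate([1422, 193, 0]) {
  translate([0, 0, 365]) cube([340, 346, 32]);
  translate([16, 16, 0]) cylinder(h = 365, r = 16);
  translate([324, 16, 0]) cylinder(h = 365, r = 16);
  translate([16, 330, 0]) cylinder(h = 365, r = 16);
  translate([324, 330, 0]) cylinder(h = 365, r = 16);
}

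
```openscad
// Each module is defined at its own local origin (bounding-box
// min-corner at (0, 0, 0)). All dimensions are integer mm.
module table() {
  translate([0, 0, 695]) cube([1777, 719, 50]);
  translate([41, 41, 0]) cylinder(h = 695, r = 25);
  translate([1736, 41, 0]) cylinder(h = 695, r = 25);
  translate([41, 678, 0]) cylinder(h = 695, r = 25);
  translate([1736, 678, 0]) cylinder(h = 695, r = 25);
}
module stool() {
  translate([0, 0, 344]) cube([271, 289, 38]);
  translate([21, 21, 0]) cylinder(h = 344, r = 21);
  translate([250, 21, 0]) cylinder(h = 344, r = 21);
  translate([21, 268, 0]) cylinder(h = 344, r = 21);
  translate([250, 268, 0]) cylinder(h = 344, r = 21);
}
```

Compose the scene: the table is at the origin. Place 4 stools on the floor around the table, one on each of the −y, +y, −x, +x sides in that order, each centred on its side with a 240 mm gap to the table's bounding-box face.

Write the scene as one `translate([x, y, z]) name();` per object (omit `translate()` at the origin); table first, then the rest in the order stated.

table();
translate([753, -529, 0]) stool();
translate([753, 959, 0]) stool();
translate([-511, 215, 0]) stool();
translate([2017, 215, 0]) stool();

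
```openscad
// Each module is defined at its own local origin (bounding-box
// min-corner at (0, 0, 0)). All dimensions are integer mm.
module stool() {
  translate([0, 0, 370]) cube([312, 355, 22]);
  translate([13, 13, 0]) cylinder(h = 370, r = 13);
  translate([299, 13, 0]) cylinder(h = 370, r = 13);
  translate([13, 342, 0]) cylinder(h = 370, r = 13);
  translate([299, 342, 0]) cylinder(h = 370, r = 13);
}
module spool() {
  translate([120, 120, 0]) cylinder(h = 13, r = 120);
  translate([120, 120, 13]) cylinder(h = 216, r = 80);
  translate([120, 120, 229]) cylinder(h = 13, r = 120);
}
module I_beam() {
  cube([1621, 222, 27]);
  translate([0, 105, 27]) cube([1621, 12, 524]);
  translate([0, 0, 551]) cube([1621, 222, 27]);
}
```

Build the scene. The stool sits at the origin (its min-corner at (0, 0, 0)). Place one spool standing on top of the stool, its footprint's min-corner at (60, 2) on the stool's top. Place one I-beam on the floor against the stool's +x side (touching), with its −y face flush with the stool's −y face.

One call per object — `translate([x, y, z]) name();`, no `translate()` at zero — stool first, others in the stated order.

stool();
translate([60, 2, 392]) spool();
translate([312, 0, 0]) I_beam();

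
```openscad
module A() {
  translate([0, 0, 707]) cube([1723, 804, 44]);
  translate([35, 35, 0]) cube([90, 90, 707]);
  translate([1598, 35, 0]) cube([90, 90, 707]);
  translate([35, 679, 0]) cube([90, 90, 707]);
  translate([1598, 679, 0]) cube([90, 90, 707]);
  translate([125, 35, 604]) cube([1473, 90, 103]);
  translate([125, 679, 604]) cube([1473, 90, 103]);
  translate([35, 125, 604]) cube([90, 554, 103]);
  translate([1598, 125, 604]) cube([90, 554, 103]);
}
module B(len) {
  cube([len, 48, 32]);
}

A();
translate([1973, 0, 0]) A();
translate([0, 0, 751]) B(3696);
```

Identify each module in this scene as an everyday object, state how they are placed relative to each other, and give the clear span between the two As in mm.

Second table starts at x = 1973; first ends at x = 1723; clear span = 1973 − 1723 = 250 mm.

A is a table. B is a beam. A beam spans the tops of two tables. The clear span between the two tables is 250 mm.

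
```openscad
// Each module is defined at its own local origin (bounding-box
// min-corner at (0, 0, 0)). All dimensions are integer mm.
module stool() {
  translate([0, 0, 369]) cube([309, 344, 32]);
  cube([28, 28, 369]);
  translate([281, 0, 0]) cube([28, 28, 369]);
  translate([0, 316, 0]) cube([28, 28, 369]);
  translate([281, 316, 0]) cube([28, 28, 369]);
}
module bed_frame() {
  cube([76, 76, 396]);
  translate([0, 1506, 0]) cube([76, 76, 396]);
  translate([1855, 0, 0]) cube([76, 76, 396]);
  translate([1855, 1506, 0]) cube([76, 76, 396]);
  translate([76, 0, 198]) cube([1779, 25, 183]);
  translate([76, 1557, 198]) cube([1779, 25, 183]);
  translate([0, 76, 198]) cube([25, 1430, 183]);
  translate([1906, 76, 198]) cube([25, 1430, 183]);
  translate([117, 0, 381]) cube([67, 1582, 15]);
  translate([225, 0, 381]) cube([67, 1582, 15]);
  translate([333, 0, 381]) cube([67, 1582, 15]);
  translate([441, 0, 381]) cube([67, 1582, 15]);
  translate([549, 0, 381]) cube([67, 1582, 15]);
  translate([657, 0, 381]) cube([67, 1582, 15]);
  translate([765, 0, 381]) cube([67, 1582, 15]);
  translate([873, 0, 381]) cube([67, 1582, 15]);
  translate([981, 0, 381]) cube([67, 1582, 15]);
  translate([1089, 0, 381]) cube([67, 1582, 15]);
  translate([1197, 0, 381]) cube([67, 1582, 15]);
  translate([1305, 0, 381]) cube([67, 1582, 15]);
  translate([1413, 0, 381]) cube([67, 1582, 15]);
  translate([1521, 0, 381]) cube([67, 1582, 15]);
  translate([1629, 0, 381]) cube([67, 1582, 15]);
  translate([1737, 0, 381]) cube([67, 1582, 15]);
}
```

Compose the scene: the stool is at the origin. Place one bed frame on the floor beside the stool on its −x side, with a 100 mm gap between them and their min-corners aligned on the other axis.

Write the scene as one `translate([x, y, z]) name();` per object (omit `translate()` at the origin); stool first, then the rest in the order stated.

stool();
translate([-2031, 0, 0]) bed_frame();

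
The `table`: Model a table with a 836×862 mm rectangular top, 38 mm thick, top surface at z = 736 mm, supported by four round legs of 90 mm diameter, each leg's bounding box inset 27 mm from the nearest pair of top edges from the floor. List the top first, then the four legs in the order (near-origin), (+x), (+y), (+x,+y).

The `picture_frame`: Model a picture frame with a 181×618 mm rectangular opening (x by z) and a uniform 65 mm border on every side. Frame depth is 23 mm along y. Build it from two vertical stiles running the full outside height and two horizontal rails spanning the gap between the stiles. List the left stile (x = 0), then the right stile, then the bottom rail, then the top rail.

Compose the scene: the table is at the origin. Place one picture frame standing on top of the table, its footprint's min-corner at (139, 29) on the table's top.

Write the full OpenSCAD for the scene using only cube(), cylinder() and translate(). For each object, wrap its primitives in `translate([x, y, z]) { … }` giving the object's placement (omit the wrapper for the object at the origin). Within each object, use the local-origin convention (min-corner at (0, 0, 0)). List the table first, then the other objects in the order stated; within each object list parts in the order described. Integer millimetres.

translate([0, 0, 698]) cube([836, 862, 38]);
translate([72, 72, 0]) cylinder(h = 698, r = 45);
translate([764, 72, 0]) cylinder(h = 698, r = 45);
translate([72, 790, 0]) cylinder(h = 698, r = 45);
translate([764, 790, 0]) cylinder(h = 698, r = 45);
translate([139, 29, 736]) {
  cube([65, 23, 748]);
  translate([246, 0, 0]) cube([65, 23, 748]);
  translate([65, 0, 0]) cube([181, 23, 65]);
  translate([65, 0, 683]) cube([181, 23, 65]);
}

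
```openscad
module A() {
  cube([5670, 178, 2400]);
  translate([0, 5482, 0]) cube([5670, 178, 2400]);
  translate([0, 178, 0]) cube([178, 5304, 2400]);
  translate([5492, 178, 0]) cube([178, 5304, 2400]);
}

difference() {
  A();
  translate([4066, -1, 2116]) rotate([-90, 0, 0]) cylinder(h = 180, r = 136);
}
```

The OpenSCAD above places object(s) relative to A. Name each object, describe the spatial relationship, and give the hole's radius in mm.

The subtracted cylinder has r = 136 mm.

A is a house frame. The house frame has a circular hole through its front wall. The hole's radius is 136 mm.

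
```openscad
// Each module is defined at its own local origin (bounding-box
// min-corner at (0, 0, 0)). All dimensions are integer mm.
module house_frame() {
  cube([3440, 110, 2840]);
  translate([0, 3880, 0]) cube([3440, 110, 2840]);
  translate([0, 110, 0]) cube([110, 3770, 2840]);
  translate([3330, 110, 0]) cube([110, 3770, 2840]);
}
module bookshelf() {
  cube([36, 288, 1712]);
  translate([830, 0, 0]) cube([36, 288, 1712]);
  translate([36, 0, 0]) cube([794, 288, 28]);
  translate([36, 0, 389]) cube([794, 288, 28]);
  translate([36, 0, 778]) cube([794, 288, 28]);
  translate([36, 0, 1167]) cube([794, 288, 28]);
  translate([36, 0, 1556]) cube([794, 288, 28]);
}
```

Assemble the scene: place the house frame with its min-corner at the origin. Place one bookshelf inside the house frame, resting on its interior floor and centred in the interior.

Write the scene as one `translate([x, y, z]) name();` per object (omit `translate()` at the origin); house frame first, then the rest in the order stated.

house_frame();
translate([1287, 1851, 0]) bookshelf();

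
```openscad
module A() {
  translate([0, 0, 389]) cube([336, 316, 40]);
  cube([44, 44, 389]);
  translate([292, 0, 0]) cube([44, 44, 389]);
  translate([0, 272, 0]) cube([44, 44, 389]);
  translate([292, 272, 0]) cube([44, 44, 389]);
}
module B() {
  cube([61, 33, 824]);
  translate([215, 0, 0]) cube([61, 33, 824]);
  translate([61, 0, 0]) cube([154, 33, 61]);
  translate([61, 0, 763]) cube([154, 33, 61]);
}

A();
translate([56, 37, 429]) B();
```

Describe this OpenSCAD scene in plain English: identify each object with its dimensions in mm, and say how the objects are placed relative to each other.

A is a simple wooden stool: a rectangular seat 336 mm (x) by 316 mm (y), 40 mm thick, top face at z = 429 mm, on four square legs, each 44×44 mm in cross-section. The legs rest on z = 0, each flush with a corner of the seat.

B is a picture frame with a 154×702 mm rectangular opening (x by z) and a uniform 61 mm border on every side. Frame depth is 33 mm along y. It is built from two vertical stiles running the full outside height and two horizontal rails spanning the gap between the stiles.

The picture frame is on top of the stool.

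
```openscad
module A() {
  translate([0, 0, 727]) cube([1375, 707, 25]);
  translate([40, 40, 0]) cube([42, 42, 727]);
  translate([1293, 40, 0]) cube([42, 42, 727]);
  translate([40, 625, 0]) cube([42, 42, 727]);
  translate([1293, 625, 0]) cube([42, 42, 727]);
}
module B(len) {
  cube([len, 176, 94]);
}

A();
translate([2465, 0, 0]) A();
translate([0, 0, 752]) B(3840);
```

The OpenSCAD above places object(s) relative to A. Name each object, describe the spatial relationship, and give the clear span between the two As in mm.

Second table starts at x = 2465; first ends at x = 1375; clear span = 2465 − 1375 = 1090 mm.

A is a table. B is a beam. A beam spans the tops of two tables. The clear span between the two tables is 1090 mm.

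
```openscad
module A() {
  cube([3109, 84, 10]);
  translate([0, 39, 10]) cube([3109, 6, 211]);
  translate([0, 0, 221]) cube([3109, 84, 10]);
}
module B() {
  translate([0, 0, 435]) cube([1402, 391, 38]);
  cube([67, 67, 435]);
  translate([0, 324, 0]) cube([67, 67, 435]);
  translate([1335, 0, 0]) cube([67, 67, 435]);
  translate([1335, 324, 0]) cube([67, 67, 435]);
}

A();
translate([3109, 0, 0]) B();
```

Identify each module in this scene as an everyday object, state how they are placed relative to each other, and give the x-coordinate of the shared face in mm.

A is an I-beam. B is a bench. The bench is against the I-beam's +x side, with their −y faces flush. The x-coordinate of the shared face is 3109 mm.

The I-beam's +x face and the bench's −x face are both at x = 3109 mm.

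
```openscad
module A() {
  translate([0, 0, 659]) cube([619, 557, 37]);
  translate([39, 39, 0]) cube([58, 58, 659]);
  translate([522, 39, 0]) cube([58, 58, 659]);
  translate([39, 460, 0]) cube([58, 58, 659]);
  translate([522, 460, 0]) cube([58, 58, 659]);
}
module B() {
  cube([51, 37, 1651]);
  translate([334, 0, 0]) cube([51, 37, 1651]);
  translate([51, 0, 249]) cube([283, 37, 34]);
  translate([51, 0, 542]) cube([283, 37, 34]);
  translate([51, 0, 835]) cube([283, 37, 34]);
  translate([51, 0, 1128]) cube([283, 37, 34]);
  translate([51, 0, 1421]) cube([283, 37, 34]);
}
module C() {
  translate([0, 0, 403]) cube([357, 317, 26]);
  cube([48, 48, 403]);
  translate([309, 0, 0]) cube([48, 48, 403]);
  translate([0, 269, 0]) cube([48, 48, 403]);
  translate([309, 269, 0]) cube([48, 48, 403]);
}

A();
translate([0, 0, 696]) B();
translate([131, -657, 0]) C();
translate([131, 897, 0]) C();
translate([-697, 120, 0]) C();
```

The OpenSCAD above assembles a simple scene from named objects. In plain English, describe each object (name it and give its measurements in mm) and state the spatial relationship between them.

A is a rectangular dining table. The top is 619×557×37 mm with its upper surface at z = 696 mm. It stands on four 58×58 mm square legs, each inset 39 mm from the nearest pair of top edges, running from the floor to the underside of the top.

B is a wooden ladder with two side rails of 51×37 mm section and 1651 mm height, set 385 mm apart overall. Between them run 5 rectangular rungs (37 mm deep, 34 mm thick), front faces flush with the rails' −y face. The bottom of the first rung is 249 mm above the floor and each subsequent rung is 293 mm higher than the one below.

C is a four-legged stool. The seat is a 357×317×26 mm slab whose top surface is at z = 429 mm; four square legs, each 48×48 mm in cross-section, run from the floor (z = 0) to the underside of the seat, each flush with a corner of the seat.

The ladder is on top of the table. Three stools sit around the table at the −y, +y, −x sides.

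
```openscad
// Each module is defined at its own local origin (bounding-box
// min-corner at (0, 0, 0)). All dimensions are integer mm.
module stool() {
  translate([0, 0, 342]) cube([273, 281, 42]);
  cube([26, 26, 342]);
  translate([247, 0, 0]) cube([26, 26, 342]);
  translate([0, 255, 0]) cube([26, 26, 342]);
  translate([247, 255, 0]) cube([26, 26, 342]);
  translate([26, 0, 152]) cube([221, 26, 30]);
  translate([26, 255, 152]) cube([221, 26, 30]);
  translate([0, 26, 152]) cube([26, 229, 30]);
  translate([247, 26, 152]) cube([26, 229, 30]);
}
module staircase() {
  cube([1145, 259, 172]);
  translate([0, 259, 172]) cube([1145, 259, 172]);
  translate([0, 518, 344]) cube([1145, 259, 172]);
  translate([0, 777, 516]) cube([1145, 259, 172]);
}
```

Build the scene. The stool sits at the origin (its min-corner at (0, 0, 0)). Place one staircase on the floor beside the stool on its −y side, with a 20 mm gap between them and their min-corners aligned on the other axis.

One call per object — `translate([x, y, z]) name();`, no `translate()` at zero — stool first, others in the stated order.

stool();
translate([0, -1056, 0]) staircase();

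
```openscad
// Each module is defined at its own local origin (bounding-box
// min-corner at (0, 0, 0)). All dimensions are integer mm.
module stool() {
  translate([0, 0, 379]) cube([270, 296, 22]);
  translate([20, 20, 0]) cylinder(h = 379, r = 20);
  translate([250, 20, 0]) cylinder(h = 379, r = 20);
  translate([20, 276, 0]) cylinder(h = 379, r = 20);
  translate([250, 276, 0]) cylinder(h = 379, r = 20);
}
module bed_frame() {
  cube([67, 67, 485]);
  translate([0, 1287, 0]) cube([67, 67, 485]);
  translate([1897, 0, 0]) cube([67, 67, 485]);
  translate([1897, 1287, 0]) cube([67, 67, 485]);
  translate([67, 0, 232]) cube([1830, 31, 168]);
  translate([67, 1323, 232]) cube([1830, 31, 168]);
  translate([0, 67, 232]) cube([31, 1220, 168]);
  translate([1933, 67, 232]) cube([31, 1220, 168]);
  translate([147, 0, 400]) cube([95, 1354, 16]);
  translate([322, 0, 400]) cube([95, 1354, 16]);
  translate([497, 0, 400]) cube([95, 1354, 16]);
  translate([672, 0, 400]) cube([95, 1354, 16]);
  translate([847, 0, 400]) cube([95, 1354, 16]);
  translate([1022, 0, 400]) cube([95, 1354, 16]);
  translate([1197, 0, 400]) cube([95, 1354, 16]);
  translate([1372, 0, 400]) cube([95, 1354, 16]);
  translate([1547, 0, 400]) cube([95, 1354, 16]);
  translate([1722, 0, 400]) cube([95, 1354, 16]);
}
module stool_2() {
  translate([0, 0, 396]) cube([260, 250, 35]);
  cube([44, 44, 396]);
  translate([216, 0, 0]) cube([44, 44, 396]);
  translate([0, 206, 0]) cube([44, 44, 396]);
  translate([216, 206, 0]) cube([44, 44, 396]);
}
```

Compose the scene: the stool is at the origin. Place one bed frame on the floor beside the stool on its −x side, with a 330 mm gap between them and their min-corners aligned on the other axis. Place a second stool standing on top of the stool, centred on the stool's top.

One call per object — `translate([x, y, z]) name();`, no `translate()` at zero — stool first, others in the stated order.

stool();
translate([-2294, 0, 0]) bed_frame();
translate([5, 23, 401]) stool_2();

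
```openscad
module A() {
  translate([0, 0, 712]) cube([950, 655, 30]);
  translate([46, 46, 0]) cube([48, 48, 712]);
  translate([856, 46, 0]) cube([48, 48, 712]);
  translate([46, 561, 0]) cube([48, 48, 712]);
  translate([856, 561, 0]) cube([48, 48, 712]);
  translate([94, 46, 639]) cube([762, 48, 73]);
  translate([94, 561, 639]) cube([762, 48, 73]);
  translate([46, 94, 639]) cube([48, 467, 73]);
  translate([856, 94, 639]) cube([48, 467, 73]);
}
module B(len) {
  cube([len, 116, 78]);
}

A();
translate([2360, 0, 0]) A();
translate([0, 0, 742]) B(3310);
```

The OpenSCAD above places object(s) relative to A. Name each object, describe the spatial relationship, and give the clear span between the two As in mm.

Second table starts at x = 2360; first ends at x = 950; clear span = 2360 − 950 = 1410 mm.

A is a table. B is a beam. A beam spans the tops of two tables. The clear span between the two tables is 1410 mm.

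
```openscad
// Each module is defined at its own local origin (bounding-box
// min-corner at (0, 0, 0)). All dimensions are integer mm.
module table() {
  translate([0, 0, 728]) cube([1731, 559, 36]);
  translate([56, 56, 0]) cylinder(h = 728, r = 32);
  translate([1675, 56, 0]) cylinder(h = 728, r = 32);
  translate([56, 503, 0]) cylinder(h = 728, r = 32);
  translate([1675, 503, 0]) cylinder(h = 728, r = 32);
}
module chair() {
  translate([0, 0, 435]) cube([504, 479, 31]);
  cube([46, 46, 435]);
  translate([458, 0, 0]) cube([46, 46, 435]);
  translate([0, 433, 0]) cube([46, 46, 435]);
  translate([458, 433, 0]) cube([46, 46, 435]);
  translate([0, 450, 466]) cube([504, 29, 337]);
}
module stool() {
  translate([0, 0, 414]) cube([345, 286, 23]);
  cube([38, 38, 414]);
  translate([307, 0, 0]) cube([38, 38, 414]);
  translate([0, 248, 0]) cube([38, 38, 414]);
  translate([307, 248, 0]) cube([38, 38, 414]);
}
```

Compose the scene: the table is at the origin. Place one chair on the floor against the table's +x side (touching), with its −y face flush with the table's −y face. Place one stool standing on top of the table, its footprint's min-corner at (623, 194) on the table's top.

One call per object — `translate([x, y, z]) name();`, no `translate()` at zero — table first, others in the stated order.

table();
translate([1731, 0, 0]) chair();
translate([623, 194, 764]) stool();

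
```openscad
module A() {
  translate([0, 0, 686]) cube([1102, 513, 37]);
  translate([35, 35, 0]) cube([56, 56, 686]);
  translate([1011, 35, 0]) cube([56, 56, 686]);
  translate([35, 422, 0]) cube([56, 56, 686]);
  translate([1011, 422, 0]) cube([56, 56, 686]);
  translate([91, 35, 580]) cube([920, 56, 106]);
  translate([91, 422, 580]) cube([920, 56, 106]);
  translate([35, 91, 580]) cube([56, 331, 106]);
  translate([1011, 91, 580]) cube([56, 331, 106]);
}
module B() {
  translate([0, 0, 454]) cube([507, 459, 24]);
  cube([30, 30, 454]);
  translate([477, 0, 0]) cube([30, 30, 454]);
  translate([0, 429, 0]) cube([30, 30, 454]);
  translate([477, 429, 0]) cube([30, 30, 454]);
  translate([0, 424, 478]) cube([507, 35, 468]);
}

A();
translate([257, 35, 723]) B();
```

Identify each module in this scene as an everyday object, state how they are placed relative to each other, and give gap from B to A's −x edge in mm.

A is a table. B is a chair. The chair is on top of the table. The gap from the chair to the table's −x edge is 257 mm.

The chair's min-x is at 257; the table's min-x is 0; gap = 257 mm.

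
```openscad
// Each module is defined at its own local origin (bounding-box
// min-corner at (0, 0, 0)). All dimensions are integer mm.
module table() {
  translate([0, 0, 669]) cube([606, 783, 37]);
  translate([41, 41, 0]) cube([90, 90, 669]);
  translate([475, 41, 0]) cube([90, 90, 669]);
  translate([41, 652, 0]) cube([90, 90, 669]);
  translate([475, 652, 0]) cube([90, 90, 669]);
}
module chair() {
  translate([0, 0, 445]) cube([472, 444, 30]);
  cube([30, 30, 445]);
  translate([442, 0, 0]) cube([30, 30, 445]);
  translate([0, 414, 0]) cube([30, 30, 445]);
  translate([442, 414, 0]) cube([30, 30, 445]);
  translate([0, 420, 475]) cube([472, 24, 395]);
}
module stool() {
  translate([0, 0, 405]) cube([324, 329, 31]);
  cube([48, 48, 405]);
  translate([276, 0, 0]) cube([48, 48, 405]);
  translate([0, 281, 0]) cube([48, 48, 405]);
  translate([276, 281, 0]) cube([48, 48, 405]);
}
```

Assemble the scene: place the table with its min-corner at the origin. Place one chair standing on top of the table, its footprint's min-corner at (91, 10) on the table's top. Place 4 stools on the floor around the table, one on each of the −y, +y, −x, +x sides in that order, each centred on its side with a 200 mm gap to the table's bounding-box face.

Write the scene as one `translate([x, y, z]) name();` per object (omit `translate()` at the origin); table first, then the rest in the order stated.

table();
translate([91, 10, 706]) chair();
translate([141, -529, 0]) stool();
translate([141, 983, 0]) stool();
translate([-524, 227, 0]) stool();
translate([806, 227, 0]) stool();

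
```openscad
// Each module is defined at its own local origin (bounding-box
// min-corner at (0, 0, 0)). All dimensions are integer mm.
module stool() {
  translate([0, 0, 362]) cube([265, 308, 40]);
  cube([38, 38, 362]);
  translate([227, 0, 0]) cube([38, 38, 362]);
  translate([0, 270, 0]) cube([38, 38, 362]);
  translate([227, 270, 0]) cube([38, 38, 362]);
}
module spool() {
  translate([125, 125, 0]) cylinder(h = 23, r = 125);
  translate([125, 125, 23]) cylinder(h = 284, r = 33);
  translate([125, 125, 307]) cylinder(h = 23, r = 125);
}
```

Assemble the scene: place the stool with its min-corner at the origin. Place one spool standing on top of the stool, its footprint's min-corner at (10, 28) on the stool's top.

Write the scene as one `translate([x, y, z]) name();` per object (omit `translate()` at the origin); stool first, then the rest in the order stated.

stool();
translate([10, 28, 402]) spool();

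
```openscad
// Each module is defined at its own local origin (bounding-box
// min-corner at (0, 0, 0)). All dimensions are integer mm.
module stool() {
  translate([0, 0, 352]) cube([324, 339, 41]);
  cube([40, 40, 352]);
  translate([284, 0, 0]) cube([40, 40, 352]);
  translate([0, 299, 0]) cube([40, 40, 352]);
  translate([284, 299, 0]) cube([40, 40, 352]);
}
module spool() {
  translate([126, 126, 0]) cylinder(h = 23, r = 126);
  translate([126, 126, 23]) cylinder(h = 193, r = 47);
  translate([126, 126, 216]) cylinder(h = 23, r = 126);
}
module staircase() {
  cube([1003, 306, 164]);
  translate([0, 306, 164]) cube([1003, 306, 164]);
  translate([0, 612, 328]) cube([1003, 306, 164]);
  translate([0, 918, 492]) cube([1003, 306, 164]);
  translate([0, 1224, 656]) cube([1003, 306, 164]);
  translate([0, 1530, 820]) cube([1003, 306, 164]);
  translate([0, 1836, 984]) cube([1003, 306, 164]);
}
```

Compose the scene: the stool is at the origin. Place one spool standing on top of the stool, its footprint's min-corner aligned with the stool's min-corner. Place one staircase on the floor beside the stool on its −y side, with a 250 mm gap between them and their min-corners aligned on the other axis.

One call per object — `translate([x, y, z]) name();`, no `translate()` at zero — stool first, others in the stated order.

stool();
translate([0, 0, 393]) spool();
translate([0, -2392, 0]) staircase();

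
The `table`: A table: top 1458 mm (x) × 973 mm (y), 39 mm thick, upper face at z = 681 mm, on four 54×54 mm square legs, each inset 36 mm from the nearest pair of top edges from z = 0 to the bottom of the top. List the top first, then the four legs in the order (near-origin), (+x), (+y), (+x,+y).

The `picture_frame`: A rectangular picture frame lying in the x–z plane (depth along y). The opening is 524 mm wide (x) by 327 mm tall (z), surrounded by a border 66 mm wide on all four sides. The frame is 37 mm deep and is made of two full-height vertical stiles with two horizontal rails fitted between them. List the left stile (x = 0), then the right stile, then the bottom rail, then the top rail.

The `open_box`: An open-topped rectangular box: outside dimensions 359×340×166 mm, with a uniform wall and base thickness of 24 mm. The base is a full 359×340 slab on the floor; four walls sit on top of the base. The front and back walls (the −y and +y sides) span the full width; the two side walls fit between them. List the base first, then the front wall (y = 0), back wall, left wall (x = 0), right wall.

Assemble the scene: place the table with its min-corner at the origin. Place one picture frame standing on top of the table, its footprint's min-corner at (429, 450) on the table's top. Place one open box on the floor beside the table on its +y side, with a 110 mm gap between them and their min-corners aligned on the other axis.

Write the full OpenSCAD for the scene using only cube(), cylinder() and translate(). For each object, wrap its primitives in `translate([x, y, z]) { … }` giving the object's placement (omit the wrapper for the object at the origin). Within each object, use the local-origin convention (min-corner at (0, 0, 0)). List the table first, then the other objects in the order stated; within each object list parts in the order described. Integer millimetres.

translate([0, 0, 642]) cube([1458, 973, 39]);
translate([36, 36, 0]) cube([54, 54, 642]);
translate([1368, 36, 0]) cube([54, 54, 642]);
translate([36, 883, 0]) cube([54, 54, 642]);
translate([1368, 883, 0]) cube([54, 54, 642]);
translate([429, 450, 681]) {
  cube([66, 37, 459]);
  translate([590, 0, 0]) cube([66, 37, 459]);
  translate([66, 0, 0]) cube([524, 37, 66]);
  translate([66, 0, 393]) cube([524, 37, 66]);
}
translate([0, 1083, 0]) {
  cube([359, 340, 24]);
  translate([0, 0, 24]) cube([359, 24, 142]);
  translate([0, 316, 24]) cube([359, 24, 142]);
  translate([0, 24, 24]) cube([24, 292, 142]);
  translate([335, 24, 24]) cube([24, 292, 142]);
}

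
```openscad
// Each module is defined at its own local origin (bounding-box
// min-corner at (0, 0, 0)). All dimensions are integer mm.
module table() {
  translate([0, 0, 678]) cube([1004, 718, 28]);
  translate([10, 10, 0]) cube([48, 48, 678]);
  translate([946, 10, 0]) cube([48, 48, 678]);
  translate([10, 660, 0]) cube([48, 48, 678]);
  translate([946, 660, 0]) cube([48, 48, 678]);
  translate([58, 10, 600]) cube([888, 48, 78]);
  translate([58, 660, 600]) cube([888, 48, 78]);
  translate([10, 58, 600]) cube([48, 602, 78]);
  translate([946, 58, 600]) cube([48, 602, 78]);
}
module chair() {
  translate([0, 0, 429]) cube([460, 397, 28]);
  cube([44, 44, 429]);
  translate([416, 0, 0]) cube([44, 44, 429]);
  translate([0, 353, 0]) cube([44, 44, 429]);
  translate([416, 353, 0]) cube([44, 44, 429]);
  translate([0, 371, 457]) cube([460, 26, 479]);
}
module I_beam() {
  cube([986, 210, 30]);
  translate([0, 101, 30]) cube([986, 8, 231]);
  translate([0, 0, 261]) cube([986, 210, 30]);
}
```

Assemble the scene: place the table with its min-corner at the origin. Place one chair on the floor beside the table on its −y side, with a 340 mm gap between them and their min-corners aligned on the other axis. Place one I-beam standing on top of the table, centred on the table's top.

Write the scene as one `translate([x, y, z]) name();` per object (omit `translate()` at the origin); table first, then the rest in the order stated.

table();
translate([0, -737, 0]) chair();
translate([9, 254, 706]) I_beam();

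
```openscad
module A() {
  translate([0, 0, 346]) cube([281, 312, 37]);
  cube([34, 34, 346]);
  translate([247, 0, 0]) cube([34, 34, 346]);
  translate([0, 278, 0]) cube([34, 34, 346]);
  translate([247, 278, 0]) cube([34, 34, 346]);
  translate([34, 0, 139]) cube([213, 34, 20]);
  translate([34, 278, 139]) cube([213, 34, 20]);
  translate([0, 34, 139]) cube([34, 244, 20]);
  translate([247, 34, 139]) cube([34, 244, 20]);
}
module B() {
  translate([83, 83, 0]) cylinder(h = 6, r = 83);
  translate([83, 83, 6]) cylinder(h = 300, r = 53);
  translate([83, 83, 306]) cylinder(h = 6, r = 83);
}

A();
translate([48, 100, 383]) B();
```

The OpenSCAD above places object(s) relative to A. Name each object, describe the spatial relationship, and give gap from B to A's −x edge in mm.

A is a stool. B is a spool. The spool is on top of the stool. The gap from the spool to the stool's −x edge is 48 mm.

The spool's min-x is at 48; the stool's min-x is 0; gap = 48 mm.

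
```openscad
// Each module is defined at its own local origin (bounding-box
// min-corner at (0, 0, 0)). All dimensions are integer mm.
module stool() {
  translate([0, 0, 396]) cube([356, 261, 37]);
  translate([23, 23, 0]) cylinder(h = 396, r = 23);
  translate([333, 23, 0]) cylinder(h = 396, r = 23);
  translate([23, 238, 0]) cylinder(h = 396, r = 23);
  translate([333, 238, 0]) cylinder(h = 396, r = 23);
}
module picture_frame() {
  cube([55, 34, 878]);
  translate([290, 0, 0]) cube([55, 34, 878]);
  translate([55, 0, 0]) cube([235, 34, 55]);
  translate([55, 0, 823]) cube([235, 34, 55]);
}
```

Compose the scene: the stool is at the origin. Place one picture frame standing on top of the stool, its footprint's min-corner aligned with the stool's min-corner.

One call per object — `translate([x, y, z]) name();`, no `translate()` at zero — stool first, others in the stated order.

stool();
translate([0, 0, 433]) picture_frame();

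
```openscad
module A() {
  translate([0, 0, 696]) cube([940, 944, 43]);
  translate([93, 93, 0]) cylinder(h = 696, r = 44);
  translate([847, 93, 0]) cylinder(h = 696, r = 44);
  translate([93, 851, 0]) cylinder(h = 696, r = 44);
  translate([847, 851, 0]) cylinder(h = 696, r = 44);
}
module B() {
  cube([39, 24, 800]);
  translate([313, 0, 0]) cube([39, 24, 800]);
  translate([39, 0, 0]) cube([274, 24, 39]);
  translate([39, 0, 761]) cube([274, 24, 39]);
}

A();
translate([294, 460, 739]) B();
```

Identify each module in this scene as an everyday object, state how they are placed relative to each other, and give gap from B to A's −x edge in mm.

The picture frame's min-x is at 294; the table's min-x is 0; gap = 294 mm.

A is a table. B is a picture frame. The picture frame is on top of the table, centred. The gap from the picture frame to the table's −x edge is 294 mm.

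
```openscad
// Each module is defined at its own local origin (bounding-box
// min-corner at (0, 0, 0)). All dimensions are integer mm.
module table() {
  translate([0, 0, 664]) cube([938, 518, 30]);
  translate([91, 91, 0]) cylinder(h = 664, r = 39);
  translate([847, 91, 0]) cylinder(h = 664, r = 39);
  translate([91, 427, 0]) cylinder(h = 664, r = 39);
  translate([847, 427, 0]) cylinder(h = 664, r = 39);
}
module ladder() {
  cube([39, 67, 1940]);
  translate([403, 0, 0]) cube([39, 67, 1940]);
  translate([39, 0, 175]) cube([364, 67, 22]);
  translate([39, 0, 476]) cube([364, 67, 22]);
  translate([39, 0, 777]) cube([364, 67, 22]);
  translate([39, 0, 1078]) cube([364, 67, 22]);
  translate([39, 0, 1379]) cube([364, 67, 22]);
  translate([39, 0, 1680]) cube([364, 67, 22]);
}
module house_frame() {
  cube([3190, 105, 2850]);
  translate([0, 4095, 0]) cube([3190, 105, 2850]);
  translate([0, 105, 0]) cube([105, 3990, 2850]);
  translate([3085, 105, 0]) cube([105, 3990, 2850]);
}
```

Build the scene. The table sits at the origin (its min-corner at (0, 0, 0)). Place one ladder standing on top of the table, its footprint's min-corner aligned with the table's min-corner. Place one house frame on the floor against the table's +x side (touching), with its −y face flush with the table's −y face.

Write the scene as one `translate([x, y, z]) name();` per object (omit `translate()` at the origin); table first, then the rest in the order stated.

table();
translate([0, 0, 694]) ladder();
translate([938, 0, 0]) house_frame();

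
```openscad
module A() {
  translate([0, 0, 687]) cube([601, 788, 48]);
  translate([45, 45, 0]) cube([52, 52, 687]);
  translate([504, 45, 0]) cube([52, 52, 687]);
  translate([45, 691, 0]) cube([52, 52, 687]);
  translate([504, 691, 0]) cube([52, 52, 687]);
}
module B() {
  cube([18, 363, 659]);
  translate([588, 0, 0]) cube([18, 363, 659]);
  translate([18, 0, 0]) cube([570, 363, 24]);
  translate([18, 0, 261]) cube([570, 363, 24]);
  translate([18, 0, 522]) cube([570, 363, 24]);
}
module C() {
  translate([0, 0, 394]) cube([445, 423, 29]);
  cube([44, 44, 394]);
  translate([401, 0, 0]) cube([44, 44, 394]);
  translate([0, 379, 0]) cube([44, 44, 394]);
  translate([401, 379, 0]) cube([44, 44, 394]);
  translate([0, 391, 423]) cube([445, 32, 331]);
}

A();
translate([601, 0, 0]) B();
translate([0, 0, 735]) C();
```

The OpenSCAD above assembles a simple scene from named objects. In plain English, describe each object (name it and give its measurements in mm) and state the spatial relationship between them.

A is a rectangular dining table. The top is 601×788×48 mm with its upper surface at z = 735 mm. It stands on four 52×52 mm square legs, each inset 45 mm from the nearest pair of top edges, running from the floor to the underside of the top.

B is a bookshelf 606 mm wide overall, 363 mm deep and 659 mm tall. The two sides are 18 mm thick vertical panels. 3 horizontal shelves of 24 mm thickness span between the inner faces of the sides; the lowest shelf sits on the floor and shelves are stacked with a clear vertical gap of 237 mm between each pair.

C is a chair. The seat is a 445×423×29 mm slab with its top at z = 423 mm, on four 44×44 mm corner legs (flush with the seat edges, standing on z = 0). A flat backrest 32 mm thick, 331 mm tall, spans the full seat width and rises from the seat top along its +y edge, rear face flush with the rear of the seat.

The bookshelf is against the table's +x side, with their −y faces flush. The chair is on top of the table.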